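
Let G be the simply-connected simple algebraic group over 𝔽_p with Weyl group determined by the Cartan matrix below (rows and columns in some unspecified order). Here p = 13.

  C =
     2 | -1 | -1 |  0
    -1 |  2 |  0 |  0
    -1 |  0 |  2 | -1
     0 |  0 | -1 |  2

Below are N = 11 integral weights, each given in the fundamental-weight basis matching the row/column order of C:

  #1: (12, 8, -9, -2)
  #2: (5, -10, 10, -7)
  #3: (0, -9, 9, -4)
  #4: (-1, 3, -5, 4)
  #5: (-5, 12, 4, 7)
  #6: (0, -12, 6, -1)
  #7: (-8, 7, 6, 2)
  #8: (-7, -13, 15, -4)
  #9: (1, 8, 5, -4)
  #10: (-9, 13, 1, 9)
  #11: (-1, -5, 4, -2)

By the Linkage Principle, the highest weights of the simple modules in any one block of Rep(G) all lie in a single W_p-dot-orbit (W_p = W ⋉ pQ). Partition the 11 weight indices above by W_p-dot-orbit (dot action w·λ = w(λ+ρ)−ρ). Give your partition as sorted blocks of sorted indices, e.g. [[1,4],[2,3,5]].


A_4 Cartan matrix, 4 simple roots permuted; ρ=(1,1,1,1).

Folding the 11 weights λ_j+ρ into Ā_13 (reps in the given 4-coord order):

    λ_1+ρ ↦ (4, 0, 0, 1)
    λ_2+ρ ↦ (3, 2, 2, 2)
    λ_3+ρ ↦ (7, 1, 0, 3)
    λ_4+ρ ↦ (4, 0, 0, 1)
    λ_5+ρ ↦ (4, 0, 0, 1)
    λ_6+ρ ↦ (7, 1, 0, 3)
    λ_7+ρ ↦ (7, 1, 0, 3)
    λ_8+ρ ↦ (7, 1, 0, 3)
    λ_9+ρ ↦ (2, 5, 2, 1)
    λ_10+ρ ↦ (2, 1, 5, 1)
    λ_11+ρ ↦ (4, 0, 0, 1)

5 distinct reps among the 11 weights ⇒ 5 W_13-linkage classes:

[[1, 4, 5, 11], [2], [3, 6, 7, 8], [9], [10]]


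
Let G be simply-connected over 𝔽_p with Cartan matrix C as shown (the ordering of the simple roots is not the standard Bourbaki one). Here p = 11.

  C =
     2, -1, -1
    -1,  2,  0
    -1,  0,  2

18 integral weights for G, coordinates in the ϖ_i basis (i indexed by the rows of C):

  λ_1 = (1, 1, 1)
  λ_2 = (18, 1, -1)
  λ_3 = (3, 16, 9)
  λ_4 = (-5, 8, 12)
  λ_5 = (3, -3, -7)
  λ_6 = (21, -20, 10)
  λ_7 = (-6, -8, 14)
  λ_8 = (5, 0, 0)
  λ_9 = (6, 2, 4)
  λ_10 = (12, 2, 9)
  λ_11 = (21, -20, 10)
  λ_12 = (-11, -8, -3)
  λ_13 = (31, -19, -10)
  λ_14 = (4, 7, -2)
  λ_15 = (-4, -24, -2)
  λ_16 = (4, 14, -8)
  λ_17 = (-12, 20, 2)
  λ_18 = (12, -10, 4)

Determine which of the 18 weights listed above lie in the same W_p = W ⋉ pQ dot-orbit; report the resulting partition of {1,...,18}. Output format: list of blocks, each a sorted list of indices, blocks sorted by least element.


Type A_3, rank 3, |W|=24; reorder rows/cols to standard.

Ā_11 reps of the 18 weights (A_3, coords as presented):

    λ_1 → (2, 2, 2)
    λ_2 → (1, 0, 2)
    λ_3 → (3, 6, 1)
    λ_4 → (2, 2, 2)
    λ_5 → (2, 2, 2)
    λ_6 → (3, 8, 0)
    λ_7 → (6, 1, 1)
    λ_8 → (6, 1, 1)
    λ_9 → (6, 1, 1)
    λ_10 → (3, 6, 1)
    λ_11 → (3, 8, 0)
    λ_12 → (3, 6, 1)
    λ_13 → (3, 6, 1)
    λ_14 → (3, 6, 1)
    λ_15 → (6, 1, 1)
    λ_16 → (2, 2, 2)
    λ_17 → (1, 0, 2)
    λ_18 → (2, 2, 2)

5 distinct reps among the 18 weights ⇒ 5 W_11-linkage classes:

[[1, 4, 5, 16, 18], [2, 17], [3, 10, 12, 13, 14], [6, 11], [7, 8, 9, 15]]


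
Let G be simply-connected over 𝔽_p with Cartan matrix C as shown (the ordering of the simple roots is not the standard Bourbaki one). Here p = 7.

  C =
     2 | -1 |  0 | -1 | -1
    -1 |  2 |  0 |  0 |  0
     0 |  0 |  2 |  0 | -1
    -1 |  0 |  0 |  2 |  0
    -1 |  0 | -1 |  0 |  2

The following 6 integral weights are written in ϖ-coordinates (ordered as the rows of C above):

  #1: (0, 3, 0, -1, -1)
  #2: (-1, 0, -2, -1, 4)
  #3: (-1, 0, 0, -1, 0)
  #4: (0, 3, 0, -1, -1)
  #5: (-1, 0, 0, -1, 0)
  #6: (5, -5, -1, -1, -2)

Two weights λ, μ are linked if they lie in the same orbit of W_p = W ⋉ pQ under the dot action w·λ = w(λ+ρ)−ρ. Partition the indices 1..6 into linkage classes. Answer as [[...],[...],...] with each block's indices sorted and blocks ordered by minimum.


Root system D_5: the 5×5 matrix C matches after relabeling.

Ā_7 reps of the 6 weights (D_5, coords as presented):

  λ_1+ρ ↦ (1, 4, 1, 0, 0);  λ_2+ρ ↦ (0, 1, 1, 0, 1);  λ_3+ρ ↦ (0, 1, 1, 0, 1);  λ_4+ρ ↦ (1, 4, 1, 0, 0);  λ_5+ρ ↦ (0, 1, 1, 0, 1);  λ_6+ρ ↦ (1, 4, 1, 0, 0)

2 distinct reps among the 6 weights ⇒ 2 W_7-linkage classes:

[[1, 4, 6], [2, 3, 5]]


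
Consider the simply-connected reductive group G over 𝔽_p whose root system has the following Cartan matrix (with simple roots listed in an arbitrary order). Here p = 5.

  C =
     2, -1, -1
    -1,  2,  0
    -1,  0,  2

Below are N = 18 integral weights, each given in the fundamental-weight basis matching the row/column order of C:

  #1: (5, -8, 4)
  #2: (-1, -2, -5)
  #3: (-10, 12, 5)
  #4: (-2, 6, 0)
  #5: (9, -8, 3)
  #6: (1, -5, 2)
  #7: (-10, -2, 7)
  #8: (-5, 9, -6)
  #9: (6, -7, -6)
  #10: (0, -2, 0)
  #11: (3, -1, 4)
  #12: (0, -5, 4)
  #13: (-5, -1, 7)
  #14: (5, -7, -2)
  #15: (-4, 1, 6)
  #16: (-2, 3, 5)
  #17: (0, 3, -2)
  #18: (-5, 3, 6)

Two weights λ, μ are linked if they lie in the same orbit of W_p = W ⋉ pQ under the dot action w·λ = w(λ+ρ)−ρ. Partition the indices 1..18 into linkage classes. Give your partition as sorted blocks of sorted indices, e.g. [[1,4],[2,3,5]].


Root system A_3: the 3×3 matrix C matches after relabeling.

Alcove-folded reps (p=5, 18 weights, presented ϖ-order):

  1: (0, 1, 1) · 2: (0, 4, 1) · 3: (3, 0, 1) · 4: (1, 3, 1) · 5: (2, 2, 1) · 6: (2, 2, 1) · 7: (3, 0, 1) · 8: (0, 4, 1) · 9: (3, 0, 1) · 10: (0, 1, 1) · 11: (0, 4, 1) · 12: (3, 0, 1) · 13: (0, 1, 1) · 14: (0, 4, 1) · 15: (1, 1, 2) · 16: (0, 1, 1) · 17: (0, 4, 1) · 18: (2, 2, 1)

The 18 indices split into 6 linkage classes (same alcove rep ⇔ same W_5-dot-orbit):

[[1, 10, 13, 16], [2, 8, 11, 14, 17], [3, 7, 9, 12], [4], [5, 6, 18], [15]]


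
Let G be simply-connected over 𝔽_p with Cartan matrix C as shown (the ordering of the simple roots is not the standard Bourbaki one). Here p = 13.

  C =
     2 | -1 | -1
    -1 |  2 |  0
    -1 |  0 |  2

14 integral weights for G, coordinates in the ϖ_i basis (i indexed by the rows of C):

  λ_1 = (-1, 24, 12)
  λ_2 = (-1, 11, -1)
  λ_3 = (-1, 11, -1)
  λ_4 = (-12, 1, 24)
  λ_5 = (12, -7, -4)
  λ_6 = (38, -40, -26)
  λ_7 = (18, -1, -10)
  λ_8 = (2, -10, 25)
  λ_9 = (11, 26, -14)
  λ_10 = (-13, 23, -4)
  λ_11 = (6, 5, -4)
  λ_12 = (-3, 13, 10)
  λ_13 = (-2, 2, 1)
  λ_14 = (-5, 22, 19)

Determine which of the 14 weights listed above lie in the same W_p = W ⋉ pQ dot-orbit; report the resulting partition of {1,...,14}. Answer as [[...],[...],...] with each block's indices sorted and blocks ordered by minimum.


A_3 Cartan matrix, 3 simple roots permuted; ρ=(1,1,1).

W_13-reps of the 14 weights in Ā_13 (same 3-coord order as C):

  1: (0, 12, 0)
  2: (0, 12, 0)
  3: (0, 12, 0)
  4: (1, 2, 1)
  5: (4, 6, 3)
  6: (0, 12, 0)
  7: (4, 6, 3)
  8: (4, 6, 3)
  9: (0, 12, 0)
  10: (1, 2, 1)
  11: (4, 6, 3)
  12: (1, 2, 1)
  13: (1, 2, 1)
  14: (4, 6, 3)

Linkage partition of the 14 weights (3 classes, p=13):

[[1, 2, 3, 6, 9], [4, 10, 12, 13], [5, 7, 8, 11, 14]]


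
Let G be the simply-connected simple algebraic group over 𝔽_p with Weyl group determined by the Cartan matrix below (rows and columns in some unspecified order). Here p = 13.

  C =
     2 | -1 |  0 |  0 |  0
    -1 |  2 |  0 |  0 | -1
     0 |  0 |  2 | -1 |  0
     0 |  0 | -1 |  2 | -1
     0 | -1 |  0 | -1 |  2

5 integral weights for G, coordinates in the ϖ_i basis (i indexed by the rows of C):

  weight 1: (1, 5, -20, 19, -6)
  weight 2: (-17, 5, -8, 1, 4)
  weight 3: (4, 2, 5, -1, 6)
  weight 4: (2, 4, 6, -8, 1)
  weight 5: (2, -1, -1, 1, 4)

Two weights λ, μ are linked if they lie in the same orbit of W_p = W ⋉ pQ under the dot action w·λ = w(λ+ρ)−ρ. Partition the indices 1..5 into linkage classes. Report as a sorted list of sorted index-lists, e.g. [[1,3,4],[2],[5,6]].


A_5 Cartan matrix, 5 simple roots permuted; ρ=(1,1,1,1,1).

Alcove-folded reps (p=13, 5 weights, presented ϖ-order):

  1: (1, 1, 3, 2, 4)
  2: (3, 0, 0, 2, 5)
  3: (3, 0, 0, 2, 5)
  4: (3, 0, 0, 2, 5)
  5: (3, 0, 0, 2, 5)

These 5 weights hit 2 W_13-dot-orbits; sizes (1, 4):

[[1], [2, 3, 4, 5]]


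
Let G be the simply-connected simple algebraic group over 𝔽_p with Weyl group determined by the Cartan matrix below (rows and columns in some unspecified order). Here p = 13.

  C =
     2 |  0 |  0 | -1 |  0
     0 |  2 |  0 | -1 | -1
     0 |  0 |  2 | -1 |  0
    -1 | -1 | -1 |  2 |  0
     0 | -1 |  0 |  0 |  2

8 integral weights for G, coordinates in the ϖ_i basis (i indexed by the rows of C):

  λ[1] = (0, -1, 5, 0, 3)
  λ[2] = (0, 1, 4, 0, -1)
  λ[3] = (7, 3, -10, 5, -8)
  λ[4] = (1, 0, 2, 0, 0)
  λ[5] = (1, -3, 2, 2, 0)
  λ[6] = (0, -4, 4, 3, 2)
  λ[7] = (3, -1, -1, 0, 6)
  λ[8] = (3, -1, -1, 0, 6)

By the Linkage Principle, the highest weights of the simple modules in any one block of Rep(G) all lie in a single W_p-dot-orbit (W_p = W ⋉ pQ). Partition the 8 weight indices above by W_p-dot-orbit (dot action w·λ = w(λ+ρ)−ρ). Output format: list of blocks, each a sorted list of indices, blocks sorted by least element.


Root system D_5: the 5×5 matrix C matches after relabeling.

W_13-reps of the 8 weights in Ā_13 (same 5-coord order as C):

  [1] (1, 0, 6, 1, 4);  [2] (1, 2, 5, 1, 0);  [3] (2, 1, 3, 1, 1);  [4] (2, 1, 3, 1, 1);  [5] (2, 1, 3, 1, 1);  [6] (1, 2, 5, 1, 0);  [7] (4, 0, 0, 1, 7);  [8] (4, 0, 0, 1, 7)

Grouping the 8 weights by Ā_13-representative: 4 linkage classes.

[[1], [2, 6], [3, 4, 5], [7, 8]]


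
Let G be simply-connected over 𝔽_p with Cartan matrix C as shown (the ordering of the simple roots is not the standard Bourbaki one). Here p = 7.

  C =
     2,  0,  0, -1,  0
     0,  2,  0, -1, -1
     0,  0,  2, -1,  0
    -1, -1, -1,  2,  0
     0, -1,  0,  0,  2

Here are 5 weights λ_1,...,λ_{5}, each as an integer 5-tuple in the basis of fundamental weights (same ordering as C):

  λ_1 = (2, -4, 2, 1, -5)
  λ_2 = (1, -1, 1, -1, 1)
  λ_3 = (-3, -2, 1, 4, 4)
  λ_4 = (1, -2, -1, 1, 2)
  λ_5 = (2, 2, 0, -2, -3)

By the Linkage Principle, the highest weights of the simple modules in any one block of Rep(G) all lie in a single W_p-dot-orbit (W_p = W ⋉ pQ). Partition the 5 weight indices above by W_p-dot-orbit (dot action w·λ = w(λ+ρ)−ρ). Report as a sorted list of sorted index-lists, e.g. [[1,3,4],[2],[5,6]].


Dynkin diagram of C (from the 8 off-diagonal −1 entries): D_5.

Ā_7 reps of the 5 weights (D_5, coords as presented):

    λ_1+ρ ↦ (2, 0, 2, 0, 2)
    λ_2+ρ ↦ (2, 0, 2, 0, 2)
    λ_3+ρ ↦ (2, 0, 2, 0, 2)
    λ_4+ρ ↦ (2, 0, 0, 1, 2)
    λ_5+ρ ↦ (2, 0, 0, 1, 2)

Grouping the 5 weights by Ā_7-representative: 2 linkage classes.

[[1, 2, 3], [4, 5]]


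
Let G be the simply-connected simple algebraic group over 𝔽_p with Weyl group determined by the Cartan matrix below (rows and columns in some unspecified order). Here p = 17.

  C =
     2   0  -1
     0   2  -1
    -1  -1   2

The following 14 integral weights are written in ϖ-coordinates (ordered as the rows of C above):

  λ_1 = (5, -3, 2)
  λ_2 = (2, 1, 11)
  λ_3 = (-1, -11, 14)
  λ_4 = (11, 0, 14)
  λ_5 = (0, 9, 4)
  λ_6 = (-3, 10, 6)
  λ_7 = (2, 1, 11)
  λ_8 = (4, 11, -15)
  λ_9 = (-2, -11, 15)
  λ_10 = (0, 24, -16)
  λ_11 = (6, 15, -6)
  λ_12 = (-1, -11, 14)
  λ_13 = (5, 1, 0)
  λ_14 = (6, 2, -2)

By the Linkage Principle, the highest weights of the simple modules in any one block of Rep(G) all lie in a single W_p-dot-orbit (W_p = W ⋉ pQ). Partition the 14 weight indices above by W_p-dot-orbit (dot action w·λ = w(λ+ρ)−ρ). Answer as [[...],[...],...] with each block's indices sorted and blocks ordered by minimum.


A_3 Cartan matrix, 3 simple roots permuted; ρ=(1,1,1).

W_17-reps of the 14 weights in Ā_17 (same 3-coord order as C):

  [1] (6, 2, 1);  [2] (3, 2, 12);  [3] (0, 10, 5);  [4] (1, 10, 5);  [5] (1, 10, 5);  [6] (1, 10, 5);  [7] (3, 2, 12);  [8] (9, 2, 3);  [9] (1, 10, 5);  [10] (6, 2, 1);  [11] (1, 10, 5);  [12] (0, 10, 5);  [13] (6, 2, 1);  [14] (6, 2, 1)

Grouping the 14 weights by Ā_17-representative: 5 linkage classes.

[[1, 10, 13, 14], [2, 7], [3, 12], [4, 5, 6, 9, 11], [8]]


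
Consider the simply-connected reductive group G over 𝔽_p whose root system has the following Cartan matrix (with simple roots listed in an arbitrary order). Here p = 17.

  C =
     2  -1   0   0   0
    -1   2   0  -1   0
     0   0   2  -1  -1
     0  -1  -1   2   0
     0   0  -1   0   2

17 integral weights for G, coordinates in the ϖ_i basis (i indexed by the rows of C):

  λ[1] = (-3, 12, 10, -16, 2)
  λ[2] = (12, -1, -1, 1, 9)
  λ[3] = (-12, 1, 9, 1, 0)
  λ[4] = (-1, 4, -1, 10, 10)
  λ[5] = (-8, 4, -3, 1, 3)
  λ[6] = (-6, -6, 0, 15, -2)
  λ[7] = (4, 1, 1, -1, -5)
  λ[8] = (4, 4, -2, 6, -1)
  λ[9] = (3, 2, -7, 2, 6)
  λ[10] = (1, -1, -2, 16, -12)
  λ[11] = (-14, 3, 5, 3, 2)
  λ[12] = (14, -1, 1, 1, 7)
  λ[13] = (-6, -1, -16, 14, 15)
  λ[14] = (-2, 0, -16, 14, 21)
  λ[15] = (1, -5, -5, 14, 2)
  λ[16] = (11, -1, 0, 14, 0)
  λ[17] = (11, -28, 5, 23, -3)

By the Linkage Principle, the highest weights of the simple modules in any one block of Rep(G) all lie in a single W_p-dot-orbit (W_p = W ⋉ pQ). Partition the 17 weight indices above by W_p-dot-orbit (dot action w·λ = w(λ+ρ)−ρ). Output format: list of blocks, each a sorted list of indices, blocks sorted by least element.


Cartan matrix: type A_5 (|W|=720); un-permuting the 5 rows.

W_17-reps of the 17 weights in Ā_17 (same 5-coord order as C):

  λ_1+ρ ↦ (2, 2, 3, 7, 1) · λ_2+ρ ↦ (5, 0, 0, 2, 2) · λ_3+ρ ↦ (2, 2, 3, 7, 1) · λ_4+ρ ↦ (5, 5, 0, 6, 1) · λ_5+ρ ↦ (5, 0, 0, 2, 2) · λ_6+ρ ↦ (5, 5, 0, 6, 1) · λ_7+ρ ↦ (5, 0, 0, 2, 2) · λ_8+ρ ↦ (5, 5, 0, 6, 1) · λ_9+ρ ↦ (4, 0, 3, 3, 1) · λ_10+ρ ↦ (0, 0, 10, 5, 1) · λ_11+ρ ↦ (4, 4, 1, 5, 3) · λ_12+ρ ↦ (5, 0, 0, 2, 2) · λ_13+ρ ↦ (0, 0, 10, 5, 1) · λ_14+ρ ↦ (0, 0, 10, 5, 1) · λ_15+ρ ↦ (2, 2, 3, 7, 1) · λ_16+ρ ↦ (0, 0, 10, 5, 1) · λ_17+ρ ↦ (2, 2, 3, 7, 1)

Grouping the 17 weights by Ā_17-representative: 6 linkage classes.

[[1, 3, 15, 17], [2, 5, 7, 12], [4, 6, 8], [9], [10, 13, 14, 16], [11]]


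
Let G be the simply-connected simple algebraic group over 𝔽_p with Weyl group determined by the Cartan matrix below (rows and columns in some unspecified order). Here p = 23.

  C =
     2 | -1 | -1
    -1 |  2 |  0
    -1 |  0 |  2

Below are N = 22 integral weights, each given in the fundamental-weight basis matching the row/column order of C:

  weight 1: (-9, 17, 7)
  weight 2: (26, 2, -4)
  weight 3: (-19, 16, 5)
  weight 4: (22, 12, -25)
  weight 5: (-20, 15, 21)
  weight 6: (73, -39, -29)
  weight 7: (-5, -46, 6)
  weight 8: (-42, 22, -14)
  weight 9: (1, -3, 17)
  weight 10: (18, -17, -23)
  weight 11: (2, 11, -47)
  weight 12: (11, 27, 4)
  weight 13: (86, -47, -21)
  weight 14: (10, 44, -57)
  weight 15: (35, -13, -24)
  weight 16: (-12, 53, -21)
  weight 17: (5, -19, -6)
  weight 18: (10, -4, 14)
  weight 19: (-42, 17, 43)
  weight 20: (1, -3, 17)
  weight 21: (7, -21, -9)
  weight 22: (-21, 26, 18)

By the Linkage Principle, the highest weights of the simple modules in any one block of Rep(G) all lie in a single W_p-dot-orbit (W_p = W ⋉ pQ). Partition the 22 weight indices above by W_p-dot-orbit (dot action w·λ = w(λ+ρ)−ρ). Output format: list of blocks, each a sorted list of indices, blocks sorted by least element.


Root system A_3: the 3×3 matrix C matches after relabeling.

λ_j+ρ reflected into Ā_23 (⟨·,θ^∨⟩≤23); 3-tuples as given:

  λ_1+ρ ↦ (8, 10, 0);  λ_2+ρ ↦ (16, 3, 3);  λ_3+ρ ↦ (5, 1, 12);  λ_4+ρ ↦ (0, 1, 10);  λ_5+ρ ↦ (16, 3, 3);  λ_6+ρ ↦ (8, 10, 0);  λ_7+ρ ↦ (16, 3, 3);  λ_8+ρ ↦ (8, 10, 0);  λ_9+ρ ↦ (0, 2, 18);  λ_10+ρ ↦ (16, 3, 3);  λ_11+ρ ↦ (8, 0, 12);  λ_12+ρ ↦ (5, 1, 12);  λ_13+ρ ↦ (0, 2, 18);  λ_14+ρ ↦ (0, 1, 10);  λ_15+ρ ↦ (0, 1, 10);  λ_16+ρ ↦ (8, 0, 12);  λ_17+ρ ↦ (5, 1, 12);  λ_18+ρ ↦ (8, 0, 12);  λ_19+ρ ↦ (0, 2, 18);  λ_20+ρ ↦ (0, 2, 18);  λ_21+ρ ↦ (8, 0, 12);  λ_22+ρ ↦ (16, 3, 3)

Linkage partition of the 22 weights (6 classes, p=23):

[[1, 6, 8], [2, 5, 7, 10, 22], [3, 12, 17], [4, 14, 15], [9, 13, 19, 20], [11, 16, 18, 21]]


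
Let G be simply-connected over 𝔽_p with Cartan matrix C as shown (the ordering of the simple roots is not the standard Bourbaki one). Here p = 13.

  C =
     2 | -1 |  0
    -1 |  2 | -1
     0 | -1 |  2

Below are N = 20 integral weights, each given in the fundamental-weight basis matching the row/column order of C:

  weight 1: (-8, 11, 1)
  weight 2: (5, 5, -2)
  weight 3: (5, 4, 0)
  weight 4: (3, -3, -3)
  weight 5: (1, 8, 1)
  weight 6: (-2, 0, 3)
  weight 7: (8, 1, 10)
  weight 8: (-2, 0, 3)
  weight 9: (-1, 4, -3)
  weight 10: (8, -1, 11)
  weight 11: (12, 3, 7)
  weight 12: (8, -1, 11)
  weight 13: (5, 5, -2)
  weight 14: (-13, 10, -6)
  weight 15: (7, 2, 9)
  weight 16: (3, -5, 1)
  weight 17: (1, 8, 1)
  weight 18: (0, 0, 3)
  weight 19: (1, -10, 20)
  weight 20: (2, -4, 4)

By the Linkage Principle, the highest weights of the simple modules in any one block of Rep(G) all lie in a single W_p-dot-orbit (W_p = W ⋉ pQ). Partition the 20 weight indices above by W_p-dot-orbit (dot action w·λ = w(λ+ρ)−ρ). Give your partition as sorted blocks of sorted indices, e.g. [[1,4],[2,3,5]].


Dynkin diagram of C (from the 4 off-diagonal −1 entries): A_3.

Each λ_j+ρ reduced to Ā_13; 3-tuples below use C's row order:

  1: (6, 5, 1) · 2: (6, 5, 1) · 3: (6, 5, 1) · 4: (0, 2, 2) · 5: (2, 9, 2) · 6: (1, 0, 4) · 7: (0, 2, 2) · 8: (1, 0, 4) · 9: (0, 3, 2) · 10: (1, 0, 4) · 11: (1, 0, 4) · 12: (1, 0, 4) · 13: (6, 5, 1) · 14: (6, 5, 1) · 15: (0, 3, 2) · 16: (0, 2, 2) · 17: (2, 9, 2) · 18: (1, 1, 4) · 19: (1, 1, 4) · 20: (0, 3, 2)

Linkage partition of the 20 weights (6 classes, p=13):

[[1, 2, 3, 13, 14], [4, 7, 16], [5, 17], [6, 8, 10, 11, 12], [9, 15, 20], [18, 19]]


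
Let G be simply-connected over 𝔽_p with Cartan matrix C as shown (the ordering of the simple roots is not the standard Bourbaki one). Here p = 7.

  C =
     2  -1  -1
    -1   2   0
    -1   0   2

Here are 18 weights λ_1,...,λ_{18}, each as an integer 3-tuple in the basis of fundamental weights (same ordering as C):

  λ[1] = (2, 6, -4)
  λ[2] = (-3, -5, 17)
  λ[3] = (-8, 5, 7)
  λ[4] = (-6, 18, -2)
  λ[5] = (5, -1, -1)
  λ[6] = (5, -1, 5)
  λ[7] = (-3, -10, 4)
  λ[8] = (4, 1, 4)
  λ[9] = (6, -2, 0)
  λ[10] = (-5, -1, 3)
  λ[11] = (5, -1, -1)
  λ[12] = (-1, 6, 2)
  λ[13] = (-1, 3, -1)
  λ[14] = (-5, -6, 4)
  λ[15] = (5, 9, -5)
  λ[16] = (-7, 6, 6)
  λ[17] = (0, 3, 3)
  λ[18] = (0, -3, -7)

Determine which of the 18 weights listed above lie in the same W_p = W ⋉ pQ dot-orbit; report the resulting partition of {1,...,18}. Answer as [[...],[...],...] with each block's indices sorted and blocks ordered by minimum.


Root system A_3: the 3×3 matrix C matches after relabeling.

λ_j+ρ reflected into Ā_7 (⟨·,θ^∨⟩≤7); 3-tuples as given:

  [1] (0, 4, 0);  [2] (1, 2, 2);  [3] (6, 0, 0);  [4] (1, 5, 1);  [5] (6, 0, 0);  [6] (1, 5, 1);  [7] (1, 2, 2);  [8] (2, 3, 0);  [9] (6, 0, 0);  [10] (0, 4, 0);  [11] (6, 0, 0);  [12] (0, 4, 0);  [13] (0, 4, 0);  [14] (1, 2, 2);  [15] (1, 2, 2);  [16] (6, 0, 0);  [17] (1, 2, 2);  [18] (1, 5, 1)

Partition of {1..18} into 5 W_7-dot-orbits:

[[1, 10, 12, 13], [2, 7, 14, 15, 17], [3, 5, 9, 11, 16], [4, 6, 18], [8]]


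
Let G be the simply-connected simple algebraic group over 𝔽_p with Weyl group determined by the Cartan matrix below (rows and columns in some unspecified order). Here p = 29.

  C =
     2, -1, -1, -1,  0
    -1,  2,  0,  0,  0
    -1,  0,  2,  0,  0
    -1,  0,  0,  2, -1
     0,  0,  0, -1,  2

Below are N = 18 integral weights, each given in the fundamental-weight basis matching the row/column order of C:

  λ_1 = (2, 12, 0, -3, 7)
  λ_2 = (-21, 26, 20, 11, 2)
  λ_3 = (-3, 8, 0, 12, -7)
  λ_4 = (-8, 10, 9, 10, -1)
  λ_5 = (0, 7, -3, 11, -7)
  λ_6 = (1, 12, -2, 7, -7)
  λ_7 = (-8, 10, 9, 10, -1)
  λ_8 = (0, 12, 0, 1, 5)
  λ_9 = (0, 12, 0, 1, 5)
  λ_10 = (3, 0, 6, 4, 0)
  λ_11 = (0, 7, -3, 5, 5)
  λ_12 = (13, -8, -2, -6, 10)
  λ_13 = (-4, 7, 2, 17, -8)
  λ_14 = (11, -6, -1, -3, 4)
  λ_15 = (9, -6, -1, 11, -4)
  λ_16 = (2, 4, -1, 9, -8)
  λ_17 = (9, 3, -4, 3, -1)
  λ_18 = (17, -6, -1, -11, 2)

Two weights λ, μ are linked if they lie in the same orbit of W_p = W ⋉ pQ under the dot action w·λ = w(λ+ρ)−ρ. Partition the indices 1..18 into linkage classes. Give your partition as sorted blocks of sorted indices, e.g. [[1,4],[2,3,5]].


C ↔ D_5 under row/col permutation; |W(D_5)| = 1920.

Folding the 18 weights λ_j+ρ into Ā_29 (reps in the given 5-coord order):

  λ_1 → (1, 13, 1, 2, 6)
  λ_2 → (1, 7, 1, 5, 6)
  λ_3 → (1, 7, 1, 5, 6)
  λ_4 → (7, 4, 3, 4, 0)
  λ_5 → (1, 7, 1, 5, 6)
  λ_6 → (1, 13, 1, 2, 6)
  λ_7 → (7, 4, 3, 4, 0)
  λ_8 → (1, 13, 1, 2, 6)
  λ_9 → (1, 13, 1, 2, 6)
  λ_10 → (4, 1, 7, 5, 1)
  λ_11 → (1, 7, 1, 5, 6)
  λ_12 → (1, 7, 1, 5, 6)
  λ_13 → (3, 5, 0, 3, 7)
  λ_14 → (5, 5, 0, 2, 3)
  λ_15 → (5, 5, 0, 2, 3)
  λ_16 → (3, 5, 0, 3, 7)
  λ_17 → (7, 4, 3, 4, 0)
  λ_18 → (3, 5, 0, 3, 7)

These 18 weights hit 6 W_29-dot-orbits; sizes (4, 5, 3, 1, 3, 2):

[[1, 6, 8, 9], [2, 3, 5, 11, 12], [4, 7, 17], [10], [13, 16, 18], [14, 15]]


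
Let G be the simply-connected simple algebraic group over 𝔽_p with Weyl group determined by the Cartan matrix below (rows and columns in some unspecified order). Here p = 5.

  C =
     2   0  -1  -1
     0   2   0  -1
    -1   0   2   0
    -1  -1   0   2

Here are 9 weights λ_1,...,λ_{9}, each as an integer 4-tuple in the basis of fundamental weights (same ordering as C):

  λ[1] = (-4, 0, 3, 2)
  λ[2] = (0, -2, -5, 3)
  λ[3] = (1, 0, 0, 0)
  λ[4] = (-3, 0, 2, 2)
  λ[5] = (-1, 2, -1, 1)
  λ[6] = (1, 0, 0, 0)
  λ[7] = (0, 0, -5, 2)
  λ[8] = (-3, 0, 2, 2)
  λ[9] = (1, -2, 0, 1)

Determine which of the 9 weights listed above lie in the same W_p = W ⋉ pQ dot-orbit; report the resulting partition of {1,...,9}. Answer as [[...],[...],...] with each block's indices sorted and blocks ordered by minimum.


A_4 Cartan matrix, 4 simple roots permuted; ρ=(1,1,1,1).

Alcove-folded reps (p=5, 9 weights, presented ϖ-order):

  λ_1 → (3, 1, 1, 0) · λ_2 → (3, 1, 1, 0) · λ_3 → (2, 1, 1, 1) · λ_4 → (2, 1, 1, 1) · λ_5 → (0, 3, 0, 2) · λ_6 → (2, 1, 1, 1) · λ_7 → (3, 1, 1, 0) · λ_8 → (2, 1, 1, 1) · λ_9 → (2, 1, 1, 1)

The 9 indices split into 3 linkage classes (same alcove rep ⇔ same W_5-dot-orbit):

[[1, 2, 7], [3, 4, 6, 8, 9], [5]]


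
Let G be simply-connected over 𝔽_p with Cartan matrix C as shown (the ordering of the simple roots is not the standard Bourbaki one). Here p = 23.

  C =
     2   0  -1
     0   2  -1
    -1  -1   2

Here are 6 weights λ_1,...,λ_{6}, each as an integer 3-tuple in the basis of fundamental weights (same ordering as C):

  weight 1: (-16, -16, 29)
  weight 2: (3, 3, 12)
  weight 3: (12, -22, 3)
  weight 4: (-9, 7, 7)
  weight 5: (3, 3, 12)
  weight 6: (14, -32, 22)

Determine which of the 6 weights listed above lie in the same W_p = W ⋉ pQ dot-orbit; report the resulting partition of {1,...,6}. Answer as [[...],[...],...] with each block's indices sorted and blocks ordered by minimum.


A_3 Cartan matrix, 3 simple roots permuted; ρ=(1,1,1).

λ_j+ρ reflected into Ā_23 (⟨·,θ^∨⟩≤23); 3-tuples as given:

  [1] (8, 8, 0) · [2] (4, 4, 13) · [3] (4, 4, 13) · [4] (8, 8, 0) · [5] (4, 4, 13) · [6] (8, 8, 0)

Grouping the 6 weights by Ā_23-representative: 2 linkage classes.

[[1, 4, 6], [2, 3, 5]]


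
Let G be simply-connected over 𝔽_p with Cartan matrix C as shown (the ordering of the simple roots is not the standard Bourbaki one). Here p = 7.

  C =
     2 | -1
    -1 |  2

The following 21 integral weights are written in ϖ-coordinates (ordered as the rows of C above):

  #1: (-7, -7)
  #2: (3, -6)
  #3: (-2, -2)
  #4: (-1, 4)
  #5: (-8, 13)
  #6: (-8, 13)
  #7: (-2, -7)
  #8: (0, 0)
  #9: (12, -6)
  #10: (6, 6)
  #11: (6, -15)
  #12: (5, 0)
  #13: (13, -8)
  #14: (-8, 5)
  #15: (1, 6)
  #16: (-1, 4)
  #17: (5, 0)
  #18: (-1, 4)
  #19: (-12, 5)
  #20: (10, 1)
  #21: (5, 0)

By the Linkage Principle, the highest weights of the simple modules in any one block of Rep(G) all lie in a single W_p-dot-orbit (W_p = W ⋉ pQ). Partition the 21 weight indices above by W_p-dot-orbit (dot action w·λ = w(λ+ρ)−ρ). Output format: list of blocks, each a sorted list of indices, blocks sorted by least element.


A_2 Cartan matrix, 2 simple roots permuted; ρ=(1,1).

Alcove-folded reps (p=7, 21 weights, presented ϖ-order):

  1: (1, 1);  2: (1, 4);  3: (1, 1);  4: (0, 5);  5: (0, 0);  6: (0, 0);  7: (6, 1);  8: (1, 1);  9: (1, 1);  10: (0, 0);  11: (0, 0);  12: (6, 1);  13: (0, 0);  14: (6, 1);  15: (0, 5);  16: (0, 5);  17: (6, 1);  18: (0, 5);  19: (2, 1);  20: (1, 4);  21: (6, 1)

Grouping the 21 weights by Ā_7-representative: 6 linkage classes.

[[1, 3, 8, 9], [2, 20], [4, 15, 16, 18], [5, 6, 10, 11, 13], [7, 12, 14, 17, 21], [19]]


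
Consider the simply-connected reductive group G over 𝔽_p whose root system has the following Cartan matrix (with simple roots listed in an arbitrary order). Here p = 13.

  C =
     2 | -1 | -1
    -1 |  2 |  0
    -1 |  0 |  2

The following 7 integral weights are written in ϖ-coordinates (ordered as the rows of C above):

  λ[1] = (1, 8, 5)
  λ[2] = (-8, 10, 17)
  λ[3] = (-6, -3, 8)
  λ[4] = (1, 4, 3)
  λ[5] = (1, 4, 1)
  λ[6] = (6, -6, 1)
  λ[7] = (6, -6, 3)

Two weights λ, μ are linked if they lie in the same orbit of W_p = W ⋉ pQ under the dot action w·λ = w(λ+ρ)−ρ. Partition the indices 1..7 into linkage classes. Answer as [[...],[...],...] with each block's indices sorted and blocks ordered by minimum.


Cartan matrix: type A_3 (|W|=24); un-permuting the 3 rows.

Each λ_j+ρ reduced to Ā_13; 3-tuples below use C's row order:

    [1] (2, 5, 2)
    [2] (2, 5, 2)
    [3] (2, 5, 2)
    [4] (2, 5, 4)
    [5] (2, 5, 2)
    [6] (2, 5, 2)
    [7] (2, 5, 4)

Linkage partition of the 7 weights (2 classes, p=13):

[[1, 2, 3, 5, 6], [4, 7]]


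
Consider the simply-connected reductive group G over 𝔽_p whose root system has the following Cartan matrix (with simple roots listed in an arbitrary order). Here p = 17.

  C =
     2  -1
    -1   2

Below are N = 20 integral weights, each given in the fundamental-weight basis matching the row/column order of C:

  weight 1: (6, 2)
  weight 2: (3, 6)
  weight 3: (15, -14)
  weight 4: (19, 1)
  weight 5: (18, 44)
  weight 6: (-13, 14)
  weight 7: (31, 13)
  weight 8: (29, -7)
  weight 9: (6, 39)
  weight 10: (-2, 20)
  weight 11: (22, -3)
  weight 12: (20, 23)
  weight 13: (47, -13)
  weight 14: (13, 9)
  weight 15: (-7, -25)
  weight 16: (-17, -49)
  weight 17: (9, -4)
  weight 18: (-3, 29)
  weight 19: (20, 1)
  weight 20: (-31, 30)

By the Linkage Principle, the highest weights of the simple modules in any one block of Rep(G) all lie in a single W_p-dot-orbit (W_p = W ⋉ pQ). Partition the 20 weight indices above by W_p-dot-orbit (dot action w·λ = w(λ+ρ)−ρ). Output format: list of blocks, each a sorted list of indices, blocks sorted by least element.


Root system A_2: the 2×2 matrix C matches after relabeling.

Each λ_j+ρ reduced to Ā_17; 2-tuples below use C's row order:

    1: (7, 3)
    2: (4, 7)
    3: (3, 13)
    4: (12, 3)
    5: (11, 4)
    6: (12, 3)
    7: (12, 3)
    8: (4, 7)
    9: (4, 7)
    10: (3, 13)
    11: (11, 4)
    12: (4, 7)
    13: (12, 3)
    14: (7, 3)
    15: (4, 7)
    16: (3, 13)
    17: (7, 3)
    18: (11, 4)
    19: (11, 4)
    20: (3, 13)

These 20 weights hit 5 W_17-dot-orbits; sizes (3, 5, 4, 4, 4):

[[1, 14, 17], [2, 8, 9, 12, 15], [3, 10, 16, 20], [4, 6, 7, 13], [5, 11, 18, 19]]


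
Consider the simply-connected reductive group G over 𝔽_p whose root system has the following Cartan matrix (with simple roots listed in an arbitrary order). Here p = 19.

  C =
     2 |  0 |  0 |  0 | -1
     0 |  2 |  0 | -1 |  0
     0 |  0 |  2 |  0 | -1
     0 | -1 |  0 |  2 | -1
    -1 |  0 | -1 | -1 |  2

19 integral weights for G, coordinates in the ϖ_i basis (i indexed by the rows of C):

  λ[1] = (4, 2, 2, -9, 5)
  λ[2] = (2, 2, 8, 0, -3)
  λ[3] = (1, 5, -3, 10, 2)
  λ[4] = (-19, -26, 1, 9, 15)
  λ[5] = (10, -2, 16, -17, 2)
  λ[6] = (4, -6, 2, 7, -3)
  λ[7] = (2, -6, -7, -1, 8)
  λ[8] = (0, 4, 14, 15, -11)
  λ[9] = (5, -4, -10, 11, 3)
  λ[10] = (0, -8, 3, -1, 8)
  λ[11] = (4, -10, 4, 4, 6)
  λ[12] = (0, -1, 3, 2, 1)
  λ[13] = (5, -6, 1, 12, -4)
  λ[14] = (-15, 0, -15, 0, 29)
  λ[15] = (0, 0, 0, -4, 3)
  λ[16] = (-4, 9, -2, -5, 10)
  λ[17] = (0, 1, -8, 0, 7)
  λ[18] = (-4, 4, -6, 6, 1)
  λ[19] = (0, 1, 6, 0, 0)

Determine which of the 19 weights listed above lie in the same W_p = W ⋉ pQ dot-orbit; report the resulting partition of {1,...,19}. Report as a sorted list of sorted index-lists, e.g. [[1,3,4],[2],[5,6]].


Type D_5, rank 5, |W|=1920; reorder rows/cols to standard.

Alcove-folded reps (p=19, 19 weights, presented ϖ-order):

  [1] (3, 5, 1, 1, 2)
  [2] (1, 2, 7, 1, 1)
  [3] (1, 2, 1, 1, 1)
  [4] (6, 1, 8, 0, 1)
  [5] (1, 2, 1, 1, 1)
  [6] (3, 5, 1, 1, 2)
  [7] (1, 0, 4, 3, 2)
  [8] (2, 1, 2, 2, 3)
  [9] (1, 0, 4, 3, 2)
  [10] (1, 0, 4, 3, 2)
  [11] (2, 1, 2, 2, 3)
  [12] (1, 0, 4, 3, 2)
  [13] (3, 5, 1, 1, 2)
  [14] (1, 2, 1, 1, 1)
  [15] (1, 2, 1, 1, 1)
  [16] (3, 5, 1, 1, 2)
  [17] (1, 2, 7, 1, 1)
  [18] (3, 5, 1, 1, 2)
  [19] (1, 2, 7, 1, 1)

Partition of {1..19} into 6 W_19-dot-orbits:

[[1, 6, 13, 16, 18], [2, 17, 19], [3, 5, 14, 15], [4], [7, 9, 10, 12], [8, 11]]


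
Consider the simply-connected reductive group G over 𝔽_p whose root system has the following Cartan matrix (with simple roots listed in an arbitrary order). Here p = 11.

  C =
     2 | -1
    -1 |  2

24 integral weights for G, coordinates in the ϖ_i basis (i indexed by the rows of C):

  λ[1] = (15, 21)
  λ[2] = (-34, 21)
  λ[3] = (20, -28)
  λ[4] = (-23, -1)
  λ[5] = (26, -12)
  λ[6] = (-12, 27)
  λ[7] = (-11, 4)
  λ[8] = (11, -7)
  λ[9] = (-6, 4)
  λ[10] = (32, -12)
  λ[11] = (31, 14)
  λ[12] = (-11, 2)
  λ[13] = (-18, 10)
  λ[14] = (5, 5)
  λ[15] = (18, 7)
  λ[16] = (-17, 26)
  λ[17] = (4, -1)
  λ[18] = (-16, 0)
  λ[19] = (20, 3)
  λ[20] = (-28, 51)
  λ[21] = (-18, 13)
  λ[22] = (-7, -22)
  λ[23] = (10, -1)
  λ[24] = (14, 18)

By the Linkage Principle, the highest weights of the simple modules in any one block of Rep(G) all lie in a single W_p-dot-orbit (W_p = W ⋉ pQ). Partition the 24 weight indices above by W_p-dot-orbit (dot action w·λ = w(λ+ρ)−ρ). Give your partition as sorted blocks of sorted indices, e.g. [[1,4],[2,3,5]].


Cartan matrix: type A_2 (|W|=6); un-permuting the 2 rows.

Each λ_j+ρ reduced to Ā_11; 2-tuples below use C's row order:

    1: (0, 6)
    2: (11, 0)
    3: (5, 5)
    4: (11, 0)
    5: (5, 0)
    6: (0, 6)
    7: (5, 5)
    8: (5, 5)
    9: (5, 0)
    10: (11, 0)
    11: (3, 7)
    12: (3, 7)
    13: (5, 0)
    14: (5, 5)
    15: (5, 3)
    16: (5, 0)
    17: (5, 0)
    18: (3, 7)
    19: (3, 7)
    20: (5, 3)
    21: (5, 3)
    22: (5, 5)
    23: (11, 0)
    24: (3, 7)

6 distinct reps among the 24 weights ⇒ 6 W_11-linkage classes:

[[1, 6], [2, 4, 10, 23], [3, 7, 8, 14, 22], [5, 9, 13, 16, 17], [11, 12, 18, 19, 24], [15, 20, 21]]


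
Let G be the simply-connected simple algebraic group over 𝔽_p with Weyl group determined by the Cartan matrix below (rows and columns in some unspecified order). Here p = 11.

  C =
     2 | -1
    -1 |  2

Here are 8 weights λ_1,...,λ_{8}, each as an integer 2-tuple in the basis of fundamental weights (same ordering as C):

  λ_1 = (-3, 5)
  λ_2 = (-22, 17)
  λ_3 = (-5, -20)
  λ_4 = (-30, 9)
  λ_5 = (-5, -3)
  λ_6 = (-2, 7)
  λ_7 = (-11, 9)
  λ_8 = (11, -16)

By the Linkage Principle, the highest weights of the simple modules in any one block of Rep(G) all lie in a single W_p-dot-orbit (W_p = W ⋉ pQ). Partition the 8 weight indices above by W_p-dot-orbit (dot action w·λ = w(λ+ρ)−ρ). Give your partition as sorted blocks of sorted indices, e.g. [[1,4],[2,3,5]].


Root system A_2: the 2×2 matrix C matches after relabeling.

Ā_11 reps of the 8 weights (A_2, coords as presented):

  1: (2, 4);  2: (1, 7);  3: (1, 7);  4: (1, 7);  5: (2, 4);  6: (1, 7);  7: (10, 0);  8: (1, 7)

Partition of {1..8} into 3 W_11-dot-orbits:

[[1, 5], [2, 3, 4, 6, 8], [7]]


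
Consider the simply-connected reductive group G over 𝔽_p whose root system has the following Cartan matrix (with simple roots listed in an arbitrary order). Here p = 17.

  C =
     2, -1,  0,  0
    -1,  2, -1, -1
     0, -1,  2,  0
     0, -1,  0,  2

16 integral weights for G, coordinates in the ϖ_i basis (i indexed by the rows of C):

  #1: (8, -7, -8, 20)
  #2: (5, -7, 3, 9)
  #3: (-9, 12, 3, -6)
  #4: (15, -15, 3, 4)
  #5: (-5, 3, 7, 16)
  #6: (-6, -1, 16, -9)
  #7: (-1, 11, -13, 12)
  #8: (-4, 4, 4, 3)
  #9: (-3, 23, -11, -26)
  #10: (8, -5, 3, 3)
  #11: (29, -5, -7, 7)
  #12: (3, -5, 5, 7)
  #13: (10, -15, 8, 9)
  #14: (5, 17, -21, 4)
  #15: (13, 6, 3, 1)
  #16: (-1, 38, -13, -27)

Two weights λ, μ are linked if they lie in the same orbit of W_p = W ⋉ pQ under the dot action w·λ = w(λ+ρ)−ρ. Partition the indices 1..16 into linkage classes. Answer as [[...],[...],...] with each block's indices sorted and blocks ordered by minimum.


D_4 Cartan matrix, 4 simple roots permuted; ρ=(1,1,1,1).

λ_j+ρ reflected into Ā_17 (⟨·,θ^∨⟩≤17); 4-tuples as given:

    λ_1+ρ ↦ (0, 4, 2, 4)
    λ_2+ρ ↦ (0, 4, 2, 4)
    λ_3+ρ ↦ (8, 0, 4, 5)
    λ_4+ρ ↦ (3, 2, 5, 4)
    λ_5+ρ ↦ (8, 0, 4, 5)
    λ_6+ρ ↦ (8, 0, 4, 5)
    λ_7+ρ ↦ (8, 0, 4, 5)
    λ_8+ρ ↦ (3, 2, 5, 4)
    λ_9+ρ ↦ (3, 2, 5, 4)
    λ_10+ρ ↦ (5, 4, 0, 0)
    λ_11+ρ ↦ (0, 4, 2, 4)
    λ_12+ρ ↦ (0, 4, 2, 4)
    λ_13+ρ ↦ (3, 2, 5, 4)
    λ_14+ρ ↦ (3, 2, 5, 4)
    λ_15+ρ ↦ (0, 4, 2, 4)
    λ_16+ρ ↦ (7, 0, 5, 1)

These 16 weights hit 5 W_17-dot-orbits; sizes (5, 4, 5, 1, 1):

[[1, 2, 11, 12, 15], [3, 5, 6, 7], [4, 8, 9, 13, 14], [10], [16]]


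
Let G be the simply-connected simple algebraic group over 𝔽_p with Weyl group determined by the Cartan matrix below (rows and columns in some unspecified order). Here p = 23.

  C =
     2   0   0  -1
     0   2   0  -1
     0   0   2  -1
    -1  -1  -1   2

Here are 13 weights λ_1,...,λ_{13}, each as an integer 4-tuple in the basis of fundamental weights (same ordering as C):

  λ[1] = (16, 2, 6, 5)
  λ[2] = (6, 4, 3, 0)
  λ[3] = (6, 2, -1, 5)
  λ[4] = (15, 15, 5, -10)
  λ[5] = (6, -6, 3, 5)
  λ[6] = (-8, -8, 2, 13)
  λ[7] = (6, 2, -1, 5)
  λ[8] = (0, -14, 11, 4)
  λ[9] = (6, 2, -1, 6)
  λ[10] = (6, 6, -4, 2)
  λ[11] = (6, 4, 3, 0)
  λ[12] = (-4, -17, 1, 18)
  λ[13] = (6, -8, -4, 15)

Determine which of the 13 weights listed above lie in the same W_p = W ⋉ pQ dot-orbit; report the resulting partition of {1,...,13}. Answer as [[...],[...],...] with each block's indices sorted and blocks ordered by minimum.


Type D_4, rank 4, |W|=192; reorder rows/cols to standard.

W_23-reps of the 13 weights in Ā_23 (same 4-coord order as C):

  1: (7, 7, 3, 0) · 2: (7, 5, 4, 1) · 3: (7, 3, 0, 6) · 4: (7, 7, 3, 0) · 5: (7, 5, 4, 1) · 6: (7, 7, 3, 0) · 7: (7, 3, 0, 6) · 8: (7, 5, 4, 1) · 9: (7, 3, 0, 6) · 10: (7, 7, 3, 0) · 11: (7, 5, 4, 1) · 12: (3, 16, 2, 0) · 13: (7, 7, 3, 0)

The 13 indices split into 4 linkage classes (same alcove rep ⇔ same W_23-dot-orbit):

[[1, 4, 6, 10, 13], [2, 5, 8, 11], [3, 7, 9], [12]]


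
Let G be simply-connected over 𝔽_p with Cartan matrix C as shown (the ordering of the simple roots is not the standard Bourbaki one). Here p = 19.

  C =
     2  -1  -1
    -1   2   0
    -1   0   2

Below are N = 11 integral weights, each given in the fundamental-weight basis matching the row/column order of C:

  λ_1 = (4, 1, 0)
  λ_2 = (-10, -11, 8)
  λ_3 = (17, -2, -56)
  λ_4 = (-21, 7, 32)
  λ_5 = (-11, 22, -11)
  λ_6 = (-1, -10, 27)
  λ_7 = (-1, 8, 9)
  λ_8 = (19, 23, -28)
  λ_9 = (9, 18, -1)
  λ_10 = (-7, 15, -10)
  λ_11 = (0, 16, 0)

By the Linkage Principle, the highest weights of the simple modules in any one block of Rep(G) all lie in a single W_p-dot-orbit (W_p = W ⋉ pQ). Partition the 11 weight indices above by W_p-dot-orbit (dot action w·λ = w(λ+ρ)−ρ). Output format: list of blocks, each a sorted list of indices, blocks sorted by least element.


Dynkin diagram of C (from the 4 off-diagonal −1 entries): A_3.

Alcove-folded reps (p=19, 11 weights, presented ϖ-order):

    λ_1+ρ ↦ (5, 2, 1)
    λ_2+ρ ↦ (0, 9, 10)
    λ_3+ρ ↦ (1, 17, 1)
    λ_4+ρ ↦ (5, 2, 1)
    λ_5+ρ ↦ (9, 1, 6)
    λ_6+ρ ↦ (0, 9, 10)
    λ_7+ρ ↦ (0, 9, 10)
    λ_8+ρ ↦ (5, 2, 1)
    λ_9+ρ ↦ (0, 9, 10)
    λ_10+ρ ↦ (9, 1, 6)
    λ_11+ρ ↦ (1, 17, 1)

Linkage partition of the 11 weights (4 classes, p=19):

[[1, 4, 8], [2, 6, 7, 9], [3, 11], [5, 10]]


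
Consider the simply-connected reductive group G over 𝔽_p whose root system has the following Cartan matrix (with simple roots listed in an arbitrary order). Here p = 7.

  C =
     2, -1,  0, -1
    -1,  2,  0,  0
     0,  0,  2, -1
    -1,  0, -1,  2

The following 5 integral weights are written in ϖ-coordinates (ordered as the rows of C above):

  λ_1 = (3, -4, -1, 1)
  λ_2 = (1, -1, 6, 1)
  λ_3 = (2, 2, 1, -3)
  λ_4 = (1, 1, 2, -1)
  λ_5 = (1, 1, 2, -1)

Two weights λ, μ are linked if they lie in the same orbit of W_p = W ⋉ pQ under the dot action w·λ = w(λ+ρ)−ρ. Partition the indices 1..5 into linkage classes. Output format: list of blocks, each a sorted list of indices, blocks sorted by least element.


Cartan matrix: type A_4 (|W|=120); un-permuting the 4 rows.

Each λ_j+ρ reduced to Ā_7; 4-tuples below use C's row order:

    λ_1 → (1, 3, 0, 2)
    λ_2 → (2, 2, 3, 0)
    λ_3 → (1, 3, 0, 2)
    λ_4 → (2, 2, 3, 0)
    λ_5 → (2, 2, 3, 0)

The 5 indices split into 2 linkage classes (same alcove rep ⇔ same W_7-dot-orbit):

[[1, 3], [2, 4, 5]]


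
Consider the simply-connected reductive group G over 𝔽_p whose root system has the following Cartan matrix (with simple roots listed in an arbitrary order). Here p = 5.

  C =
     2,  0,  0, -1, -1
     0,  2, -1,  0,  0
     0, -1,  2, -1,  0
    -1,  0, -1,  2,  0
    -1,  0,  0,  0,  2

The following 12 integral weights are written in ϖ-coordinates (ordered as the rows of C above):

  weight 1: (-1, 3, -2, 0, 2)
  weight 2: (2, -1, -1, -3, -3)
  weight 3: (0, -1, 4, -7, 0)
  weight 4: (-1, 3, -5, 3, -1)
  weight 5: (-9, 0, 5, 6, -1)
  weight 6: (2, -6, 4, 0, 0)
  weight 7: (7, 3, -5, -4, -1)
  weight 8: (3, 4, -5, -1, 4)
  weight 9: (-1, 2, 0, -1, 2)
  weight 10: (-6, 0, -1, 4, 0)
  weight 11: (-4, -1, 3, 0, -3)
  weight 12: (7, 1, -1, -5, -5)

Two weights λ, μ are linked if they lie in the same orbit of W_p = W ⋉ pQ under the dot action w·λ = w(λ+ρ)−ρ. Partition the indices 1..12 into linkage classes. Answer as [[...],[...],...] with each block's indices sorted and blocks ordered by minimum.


Dynkin diagram of C (from the 8 off-diagonal −1 entries): A_5.

Alcove-folded reps (p=5, 12 weights, presented ϖ-order):

  λ_1+ρ ↦ (0, 1, 1, 0, 1);  λ_2+ρ ↦ (0, 1, 1, 0, 1);  λ_3+ρ ↦ (1, 0, 0, 0, 3);  λ_4+ρ ↦ (0, 0, 4, 0, 0);  λ_5+ρ ↦ (0, 1, 1, 0, 1);  λ_6+ρ ↦ (1, 0, 0, 0, 3);  λ_7+ρ ↦ (2, 0, 0, 2, 1);  λ_8+ρ ↦ (0, 0, 4, 0, 0);  λ_9+ρ ↦ (0, 1, 1, 0, 1);  λ_10+ρ ↦ (1, 0, 0, 0, 3);  λ_11+ρ ↦ (2, 0, 0, 2, 1);  λ_12+ρ ↦ (0, 1, 1, 0, 1)

These 12 weights hit 4 W_5-dot-orbits; sizes (5, 3, 2, 2):

[[1, 2, 5, 9, 12], [3, 6, 10], [4, 8], [7, 11]]


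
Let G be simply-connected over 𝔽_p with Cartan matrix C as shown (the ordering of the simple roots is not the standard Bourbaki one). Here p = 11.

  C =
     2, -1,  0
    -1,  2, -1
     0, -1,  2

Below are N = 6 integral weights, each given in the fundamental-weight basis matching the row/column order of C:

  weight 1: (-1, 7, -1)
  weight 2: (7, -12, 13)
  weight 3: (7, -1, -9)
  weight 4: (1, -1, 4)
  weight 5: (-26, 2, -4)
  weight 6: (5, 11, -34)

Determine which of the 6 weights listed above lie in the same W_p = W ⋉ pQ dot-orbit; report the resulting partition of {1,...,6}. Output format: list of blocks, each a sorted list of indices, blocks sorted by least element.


Cartan matrix: type A_3 (|W|=24); un-permuting the 3 rows.

Ā_11 reps of the 6 weights (A_3, coords as presented):

  λ_1 → (0, 8, 0);  λ_2 → (0, 8, 0);  λ_3 → (0, 8, 0);  λ_4 → (2, 0, 5);  λ_5 → (0, 8, 0);  λ_6 → (4, 6, 1)

Linkage partition of the 6 weights (3 classes, p=11):

[[1, 2, 3, 5], [4], [6]]
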